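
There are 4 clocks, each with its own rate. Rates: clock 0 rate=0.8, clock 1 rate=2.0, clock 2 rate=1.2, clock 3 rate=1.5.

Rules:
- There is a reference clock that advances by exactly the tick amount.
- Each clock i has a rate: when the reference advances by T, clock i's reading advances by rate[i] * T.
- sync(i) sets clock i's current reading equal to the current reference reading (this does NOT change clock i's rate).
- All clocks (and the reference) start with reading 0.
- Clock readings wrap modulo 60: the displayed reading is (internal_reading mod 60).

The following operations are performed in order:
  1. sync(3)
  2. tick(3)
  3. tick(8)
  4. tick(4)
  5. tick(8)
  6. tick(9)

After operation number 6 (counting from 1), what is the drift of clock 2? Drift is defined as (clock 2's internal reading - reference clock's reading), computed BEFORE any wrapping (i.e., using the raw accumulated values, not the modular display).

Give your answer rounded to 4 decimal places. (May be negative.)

After op 1 sync(3): ref=0.0000 raw=[0.0000 0.0000 0.0000 0.0000]
After op 2 tick(3): ref=3.0000 raw=[2.4000 6.0000 3.6000 4.5000]
After op 3 tick(8): ref=11.0000 raw=[8.8000 22.0000 13.2000 16.5000]
After op 4 tick(4): ref=15.0000 raw=[12.0000 30.0000 18.0000 22.5000]
After op 5 tick(8): ref=23.0000 raw=[18.4000 46.0000 27.6000 34.5000]
After op 6 tick(9): ref=32.0000 raw=[25.6000 64.0000 38.4000 48.0000]
Drift of clock 2 after op 6: 38.4000 - 32.0000 = 6.4000

Answer: 6.4000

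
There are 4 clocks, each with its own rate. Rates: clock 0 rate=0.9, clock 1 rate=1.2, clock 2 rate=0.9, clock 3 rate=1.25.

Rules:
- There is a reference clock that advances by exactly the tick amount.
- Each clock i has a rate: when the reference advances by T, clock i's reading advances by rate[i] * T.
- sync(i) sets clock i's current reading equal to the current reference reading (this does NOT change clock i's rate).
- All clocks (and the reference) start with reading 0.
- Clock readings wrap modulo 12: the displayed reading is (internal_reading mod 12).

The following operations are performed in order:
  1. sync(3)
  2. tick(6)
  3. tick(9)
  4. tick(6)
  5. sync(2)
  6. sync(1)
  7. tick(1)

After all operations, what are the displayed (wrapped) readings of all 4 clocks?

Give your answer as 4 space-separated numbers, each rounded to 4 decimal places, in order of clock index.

After op 1 sync(3): ref=0.0000 raw=[0.0000 0.0000 0.0000 0.0000]
After op 2 tick(6): ref=6.0000 raw=[5.4000 7.2000 5.4000 7.5000]
After op 3 tick(9): ref=15.0000 raw=[13.5000 18.0000 13.5000 18.7500]
After op 4 tick(6): ref=21.0000 raw=[18.9000 25.2000 18.9000 26.2500]
After op 5 sync(2): ref=21.0000 raw=[18.9000 25.2000 21.0000 26.2500]
After op 6 sync(1): ref=21.0000 raw=[18.9000 21.0000 21.0000 26.2500]
After op 7 tick(1): ref=22.0000 raw=[19.8000 22.2000 21.9000 27.5000]
Wrap final raw readings (mod 12): 19.8000 mod 12 = 7.8000; 22.2000 mod 12 = 10.2000; 21.9000 mod 12 = 9.9000; 27.5000 mod 12 = 3.5000

Answer: 7.8000 10.2000 9.9000 3.5000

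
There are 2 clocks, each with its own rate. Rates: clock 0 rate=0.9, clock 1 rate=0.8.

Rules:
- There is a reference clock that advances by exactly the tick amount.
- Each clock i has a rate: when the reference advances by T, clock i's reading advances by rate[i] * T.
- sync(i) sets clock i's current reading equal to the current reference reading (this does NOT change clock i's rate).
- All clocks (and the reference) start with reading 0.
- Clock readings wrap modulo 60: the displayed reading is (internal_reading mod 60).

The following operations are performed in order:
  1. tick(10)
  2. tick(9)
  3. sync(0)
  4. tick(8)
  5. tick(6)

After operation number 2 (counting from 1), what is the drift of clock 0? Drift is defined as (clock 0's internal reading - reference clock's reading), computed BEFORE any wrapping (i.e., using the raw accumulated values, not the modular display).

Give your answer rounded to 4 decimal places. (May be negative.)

After op 1 tick(10): ref=10.0000 raw=[9.0000 8.0000]
After op 2 tick(9): ref=19.0000 raw=[17.1000 15.2000]
Drift of clock 0 after op 2: 17.1000 - 19.0000 = -1.9000

Answer: -1.9000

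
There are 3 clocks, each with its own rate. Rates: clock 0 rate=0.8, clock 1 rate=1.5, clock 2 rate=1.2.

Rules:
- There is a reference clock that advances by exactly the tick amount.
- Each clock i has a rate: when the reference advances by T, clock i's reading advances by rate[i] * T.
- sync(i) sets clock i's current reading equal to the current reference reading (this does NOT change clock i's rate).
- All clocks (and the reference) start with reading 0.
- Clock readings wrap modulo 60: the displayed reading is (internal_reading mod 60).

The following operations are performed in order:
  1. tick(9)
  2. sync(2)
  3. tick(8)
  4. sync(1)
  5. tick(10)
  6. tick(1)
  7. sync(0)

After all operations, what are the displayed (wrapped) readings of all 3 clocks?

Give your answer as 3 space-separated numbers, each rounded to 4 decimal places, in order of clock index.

After op 1 tick(9): ref=9.0000 raw=[7.2000 13.5000 10.8000]
After op 2 sync(2): ref=9.0000 raw=[7.2000 13.5000 9.0000]
After op 3 tick(8): ref=17.0000 raw=[13.6000 25.5000 18.6000]
After op 4 sync(1): ref=17.0000 raw=[13.6000 17.0000 18.6000]
After op 5 tick(10): ref=27.0000 raw=[21.6000 32.0000 30.6000]
After op 6 tick(1): ref=28.0000 raw=[22.4000 33.5000 31.8000]
After op 7 sync(0): ref=28.0000 raw=[28.0000 33.5000 31.8000]
Wrap final raw readings (mod 60): 28.0000 mod 60 = 28.0000; 33.5000 mod 60 = 33.5000; 31.8000 mod 60 = 31.8000

Answer: 28.0000 33.5000 31.8000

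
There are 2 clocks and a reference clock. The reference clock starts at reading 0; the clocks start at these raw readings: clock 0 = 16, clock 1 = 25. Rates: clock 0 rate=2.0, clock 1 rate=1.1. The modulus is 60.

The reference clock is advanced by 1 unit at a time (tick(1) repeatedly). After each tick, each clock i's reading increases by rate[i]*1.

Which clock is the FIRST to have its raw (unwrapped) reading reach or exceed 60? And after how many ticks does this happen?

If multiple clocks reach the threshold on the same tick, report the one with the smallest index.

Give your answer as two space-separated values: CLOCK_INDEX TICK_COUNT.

clock 0: start=16, rate=2.0, needs 60-16 = 44; ticks = ceil(44/2.0) = ceil(22.0000) = 22; reading at tick 22 = 16 + 2.0*22 = 60.0000
clock 1: start=25, rate=1.1, needs 60-25 = 35; ticks = ceil(35/1.1) = ceil(31.8182) = 32; reading at tick 32 = 25 + 1.1*32 = 60.2000
Minimum tick count = 22; winners = [0]; smallest index = 0

Answer: 0 22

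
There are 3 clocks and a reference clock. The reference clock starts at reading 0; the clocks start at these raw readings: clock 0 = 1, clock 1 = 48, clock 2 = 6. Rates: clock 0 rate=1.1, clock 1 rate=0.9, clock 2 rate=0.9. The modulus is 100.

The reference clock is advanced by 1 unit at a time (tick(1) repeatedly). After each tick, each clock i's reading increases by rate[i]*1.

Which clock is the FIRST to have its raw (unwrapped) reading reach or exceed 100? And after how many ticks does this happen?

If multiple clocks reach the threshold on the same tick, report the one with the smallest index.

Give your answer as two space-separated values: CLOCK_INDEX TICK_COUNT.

clock 0: start=1, rate=1.1, needs 100-1 = 99; ticks = ceil(99/1.1) = ceil(90.0000) = 90; reading at tick 90 = 1 + 1.1*90 = 100.0000
clock 1: start=48, rate=0.9, needs 100-48 = 52; ticks = ceil(52/0.9) = ceil(57.7778) = 58; reading at tick 58 = 48 + 0.9*58 = 100.2000
clock 2: start=6, rate=0.9, needs 100-6 = 94; ticks = ceil(94/0.9) = ceil(104.4444) = 105; reading at tick 105 = 6 + 0.9*105 = 100.5000
Minimum tick count = 58; winners = [1]; smallest index = 1

Answer: 1 58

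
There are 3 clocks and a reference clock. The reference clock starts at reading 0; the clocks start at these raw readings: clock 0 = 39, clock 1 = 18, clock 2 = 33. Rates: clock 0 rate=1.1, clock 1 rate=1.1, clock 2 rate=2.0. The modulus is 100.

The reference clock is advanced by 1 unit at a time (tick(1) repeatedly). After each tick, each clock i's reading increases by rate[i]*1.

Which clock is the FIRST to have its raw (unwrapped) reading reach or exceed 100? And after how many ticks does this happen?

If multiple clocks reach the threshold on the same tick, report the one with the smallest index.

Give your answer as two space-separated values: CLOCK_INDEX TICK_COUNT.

clock 0: start=39, rate=1.1, needs 100-39 = 61; ticks = ceil(61/1.1) = ceil(55.4545) = 56; reading at tick 56 = 39 + 1.1*56 = 100.6000
clock 1: start=18, rate=1.1, needs 100-18 = 82; ticks = ceil(82/1.1) = ceil(74.5455) = 75; reading at tick 75 = 18 + 1.1*75 = 100.5000
clock 2: start=33, rate=2.0, needs 100-33 = 67; ticks = ceil(67/2.0) = ceil(33.5000) = 34; reading at tick 34 = 33 + 2.0*34 = 101.0000
Minimum tick count = 34; winners = [2]; smallest index = 2

Answer: 2 34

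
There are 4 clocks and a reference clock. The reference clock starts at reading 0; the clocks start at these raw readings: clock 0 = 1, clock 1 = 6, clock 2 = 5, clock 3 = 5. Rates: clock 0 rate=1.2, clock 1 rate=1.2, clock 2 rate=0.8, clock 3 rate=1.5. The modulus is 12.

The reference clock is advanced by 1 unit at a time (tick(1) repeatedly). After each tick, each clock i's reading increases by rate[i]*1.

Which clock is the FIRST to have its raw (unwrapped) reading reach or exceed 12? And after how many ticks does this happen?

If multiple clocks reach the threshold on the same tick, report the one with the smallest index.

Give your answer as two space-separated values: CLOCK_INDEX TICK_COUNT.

Answer: 1 5

Derivation:
clock 0: start=1, rate=1.2, needs 12-1 = 11; ticks = ceil(11/1.2) = ceil(9.1667) = 10; reading at tick 10 = 1 + 1.2*10 = 13.0000
clock 1: start=6, rate=1.2, needs 12-6 = 6; ticks = ceil(6/1.2) = ceil(5.0000) = 5; reading at tick 5 = 6 + 1.2*5 = 12.0000
clock 2: start=5, rate=0.8, needs 12-5 = 7; ticks = ceil(7/0.8) = ceil(8.7500) = 9; reading at tick 9 = 5 + 0.8*9 = 12.2000
clock 3: start=5, rate=1.5, needs 12-5 = 7; ticks = ceil(7/1.5) = ceil(4.6667) = 5; reading at tick 5 = 5 + 1.5*5 = 12.5000
Minimum tick count = 5; winners = [1, 3]; smallest index = 1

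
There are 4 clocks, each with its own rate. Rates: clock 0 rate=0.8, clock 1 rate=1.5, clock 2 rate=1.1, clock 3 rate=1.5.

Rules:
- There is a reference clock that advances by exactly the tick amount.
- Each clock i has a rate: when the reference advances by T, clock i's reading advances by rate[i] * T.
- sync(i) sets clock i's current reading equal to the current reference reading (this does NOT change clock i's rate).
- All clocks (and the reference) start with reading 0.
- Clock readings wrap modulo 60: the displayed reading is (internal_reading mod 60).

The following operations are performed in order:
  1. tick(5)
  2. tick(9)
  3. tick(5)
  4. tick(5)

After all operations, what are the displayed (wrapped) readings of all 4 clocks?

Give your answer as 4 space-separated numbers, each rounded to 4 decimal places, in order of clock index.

Answer: 19.2000 36.0000 26.4000 36.0000

Derivation:
After op 1 tick(5): ref=5.0000 raw=[4.0000 7.5000 5.5000 7.5000]
After op 2 tick(9): ref=14.0000 raw=[11.2000 21.0000 15.4000 21.0000]
After op 3 tick(5): ref=19.0000 raw=[15.2000 28.5000 20.9000 28.5000]
After op 4 tick(5): ref=24.0000 raw=[19.2000 36.0000 26.4000 36.0000]
Wrap final raw readings (mod 60): 19.2000 mod 60 = 19.2000; 36.0000 mod 60 = 36.0000; 26.4000 mod 60 = 26.4000; 36.0000 mod 60 = 36.0000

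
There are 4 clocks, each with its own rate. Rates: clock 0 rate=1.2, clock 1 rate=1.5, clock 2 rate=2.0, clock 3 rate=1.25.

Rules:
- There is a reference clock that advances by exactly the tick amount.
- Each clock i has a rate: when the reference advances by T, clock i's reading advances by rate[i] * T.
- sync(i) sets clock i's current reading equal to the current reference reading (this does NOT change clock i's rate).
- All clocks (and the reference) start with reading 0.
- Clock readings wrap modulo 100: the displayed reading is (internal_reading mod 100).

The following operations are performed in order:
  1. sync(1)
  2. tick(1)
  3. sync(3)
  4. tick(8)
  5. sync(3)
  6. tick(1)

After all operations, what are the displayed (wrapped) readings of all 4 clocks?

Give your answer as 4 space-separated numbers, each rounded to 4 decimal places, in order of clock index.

After op 1 sync(1): ref=0.0000 raw=[0.0000 0.0000 0.0000 0.0000]
After op 2 tick(1): ref=1.0000 raw=[1.2000 1.5000 2.0000 1.2500]
After op 3 sync(3): ref=1.0000 raw=[1.2000 1.5000 2.0000 1.0000]
After op 4 tick(8): ref=9.0000 raw=[10.8000 13.5000 18.0000 11.0000]
After op 5 sync(3): ref=9.0000 raw=[10.8000 13.5000 18.0000 9.0000]
After op 6 tick(1): ref=10.0000 raw=[12.0000 15.0000 20.0000 10.2500]
Wrap final raw readings (mod 100): 12.0000 mod 100 = 12.0000; 15.0000 mod 100 = 15.0000; 20.0000 mod 100 = 20.0000; 10.2500 mod 100 = 10.2500

Answer: 12.0000 15.0000 20.0000 10.2500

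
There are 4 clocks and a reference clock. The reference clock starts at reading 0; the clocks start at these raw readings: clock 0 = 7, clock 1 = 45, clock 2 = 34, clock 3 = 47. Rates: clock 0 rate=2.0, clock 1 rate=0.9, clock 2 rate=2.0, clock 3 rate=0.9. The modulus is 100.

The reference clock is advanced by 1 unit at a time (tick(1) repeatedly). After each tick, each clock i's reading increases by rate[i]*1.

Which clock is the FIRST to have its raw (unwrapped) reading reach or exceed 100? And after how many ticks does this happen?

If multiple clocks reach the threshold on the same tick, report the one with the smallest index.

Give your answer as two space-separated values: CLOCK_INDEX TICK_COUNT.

clock 0: start=7, rate=2.0, needs 100-7 = 93; ticks = ceil(93/2.0) = ceil(46.5000) = 47; reading at tick 47 = 7 + 2.0*47 = 101.0000
clock 1: start=45, rate=0.9, needs 100-45 = 55; ticks = ceil(55/0.9) = ceil(61.1111) = 62; reading at tick 62 = 45 + 0.9*62 = 100.8000
clock 2: start=34, rate=2.0, needs 100-34 = 66; ticks = ceil(66/2.0) = ceil(33.0000) = 33; reading at tick 33 = 34 + 2.0*33 = 100.0000
clock 3: start=47, rate=0.9, needs 100-47 = 53; ticks = ceil(53/0.9) = ceil(58.8889) = 59; reading at tick 59 = 47 + 0.9*59 = 100.1000
Minimum tick count = 33; winners = [2]; smallest index = 2

Answer: 2 33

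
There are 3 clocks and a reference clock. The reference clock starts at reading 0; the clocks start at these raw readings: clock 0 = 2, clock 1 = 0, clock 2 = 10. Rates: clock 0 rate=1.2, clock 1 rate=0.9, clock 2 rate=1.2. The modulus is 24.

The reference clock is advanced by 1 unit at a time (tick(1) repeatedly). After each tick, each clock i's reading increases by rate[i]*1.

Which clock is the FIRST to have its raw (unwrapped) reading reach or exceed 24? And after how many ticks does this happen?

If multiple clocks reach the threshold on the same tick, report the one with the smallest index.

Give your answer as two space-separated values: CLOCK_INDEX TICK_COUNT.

clock 0: start=2, rate=1.2, needs 24-2 = 22; ticks = ceil(22/1.2) = ceil(18.3333) = 19; reading at tick 19 = 2 + 1.2*19 = 24.8000
clock 1: start=0, rate=0.9, needs 24-0 = 24; ticks = ceil(24/0.9) = ceil(26.6667) = 27; reading at tick 27 = 0 + 0.9*27 = 24.3000
clock 2: start=10, rate=1.2, needs 24-10 = 14; ticks = ceil(14/1.2) = ceil(11.6667) = 12; reading at tick 12 = 10 + 1.2*12 = 24.4000
Minimum tick count = 12; winners = [2]; smallest index = 2

Answer: 2 12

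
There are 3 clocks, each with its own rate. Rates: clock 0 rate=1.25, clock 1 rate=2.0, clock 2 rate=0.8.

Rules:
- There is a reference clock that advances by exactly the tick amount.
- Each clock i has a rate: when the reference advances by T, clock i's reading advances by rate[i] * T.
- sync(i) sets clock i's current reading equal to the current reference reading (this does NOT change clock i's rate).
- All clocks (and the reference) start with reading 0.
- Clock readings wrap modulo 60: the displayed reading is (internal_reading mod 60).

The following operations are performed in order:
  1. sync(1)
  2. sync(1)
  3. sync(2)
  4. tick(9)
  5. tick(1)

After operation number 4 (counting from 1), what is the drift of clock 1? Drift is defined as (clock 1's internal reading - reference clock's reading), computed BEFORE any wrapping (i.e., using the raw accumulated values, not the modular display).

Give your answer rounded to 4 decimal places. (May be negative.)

After op 1 sync(1): ref=0.0000 raw=[0.0000 0.0000 0.0000]
After op 2 sync(1): ref=0.0000 raw=[0.0000 0.0000 0.0000]
After op 3 sync(2): ref=0.0000 raw=[0.0000 0.0000 0.0000]
After op 4 tick(9): ref=9.0000 raw=[11.2500 18.0000 7.2000]
Drift of clock 1 after op 4: 18.0000 - 9.0000 = 9.0000

Answer: 9.0000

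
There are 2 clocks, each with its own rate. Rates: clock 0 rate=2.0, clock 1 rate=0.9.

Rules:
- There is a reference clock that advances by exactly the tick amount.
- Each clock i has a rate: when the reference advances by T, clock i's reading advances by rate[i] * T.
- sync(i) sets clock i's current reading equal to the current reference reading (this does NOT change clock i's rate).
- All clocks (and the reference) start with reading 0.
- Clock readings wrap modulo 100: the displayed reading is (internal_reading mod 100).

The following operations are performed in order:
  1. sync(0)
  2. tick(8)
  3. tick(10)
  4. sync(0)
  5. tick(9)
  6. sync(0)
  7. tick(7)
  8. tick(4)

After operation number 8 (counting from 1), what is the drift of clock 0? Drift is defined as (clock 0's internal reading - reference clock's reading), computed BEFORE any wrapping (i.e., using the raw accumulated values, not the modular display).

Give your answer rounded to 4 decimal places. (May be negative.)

After op 1 sync(0): ref=0.0000 raw=[0.0000 0.0000]
After op 2 tick(8): ref=8.0000 raw=[16.0000 7.2000]
After op 3 tick(10): ref=18.0000 raw=[36.0000 16.2000]
After op 4 sync(0): ref=18.0000 raw=[18.0000 16.2000]
After op 5 tick(9): ref=27.0000 raw=[36.0000 24.3000]
After op 6 sync(0): ref=27.0000 raw=[27.0000 24.3000]
After op 7 tick(7): ref=34.0000 raw=[41.0000 30.6000]
After op 8 tick(4): ref=38.0000 raw=[49.0000 34.2000]
Drift of clock 0 after op 8: 49.0000 - 38.0000 = 11.0000

Answer: 11.0000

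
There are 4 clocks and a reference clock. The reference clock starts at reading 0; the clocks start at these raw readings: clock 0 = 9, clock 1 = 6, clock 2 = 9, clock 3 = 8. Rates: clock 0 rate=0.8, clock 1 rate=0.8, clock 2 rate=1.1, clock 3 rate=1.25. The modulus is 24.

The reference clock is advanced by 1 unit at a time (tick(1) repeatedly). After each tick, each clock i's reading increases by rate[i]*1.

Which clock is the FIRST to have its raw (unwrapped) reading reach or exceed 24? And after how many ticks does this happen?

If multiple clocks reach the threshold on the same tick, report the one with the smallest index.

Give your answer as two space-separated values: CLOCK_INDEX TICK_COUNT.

clock 0: start=9, rate=0.8, needs 24-9 = 15; ticks = ceil(15/0.8) = ceil(18.7500) = 19; reading at tick 19 = 9 + 0.8*19 = 24.2000
clock 1: start=6, rate=0.8, needs 24-6 = 18; ticks = ceil(18/0.8) = ceil(22.5000) = 23; reading at tick 23 = 6 + 0.8*23 = 24.4000
clock 2: start=9, rate=1.1, needs 24-9 = 15; ticks = ceil(15/1.1) = ceil(13.6364) = 14; reading at tick 14 = 9 + 1.1*14 = 24.4000
clock 3: start=8, rate=1.25, needs 24-8 = 16; ticks = ceil(16/1.25) = ceil(12.8000) = 13; reading at tick 13 = 8 + 1.25*13 = 24.2500
Minimum tick count = 13; winners = [3]; smallest index = 3

Answer: 3 13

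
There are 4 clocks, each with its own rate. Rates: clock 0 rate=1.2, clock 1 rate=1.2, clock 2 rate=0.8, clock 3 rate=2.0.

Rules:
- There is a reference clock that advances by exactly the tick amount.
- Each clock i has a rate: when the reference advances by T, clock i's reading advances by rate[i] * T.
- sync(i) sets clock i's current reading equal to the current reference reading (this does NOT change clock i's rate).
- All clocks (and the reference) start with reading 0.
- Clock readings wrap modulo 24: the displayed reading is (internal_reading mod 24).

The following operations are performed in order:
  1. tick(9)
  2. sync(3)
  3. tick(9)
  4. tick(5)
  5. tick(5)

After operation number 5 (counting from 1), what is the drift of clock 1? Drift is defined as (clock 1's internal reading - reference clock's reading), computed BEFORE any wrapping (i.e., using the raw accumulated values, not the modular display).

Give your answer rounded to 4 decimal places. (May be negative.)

After op 1 tick(9): ref=9.0000 raw=[10.8000 10.8000 7.2000 18.0000]
After op 2 sync(3): ref=9.0000 raw=[10.8000 10.8000 7.2000 9.0000]
After op 3 tick(9): ref=18.0000 raw=[21.6000 21.6000 14.4000 27.0000]
After op 4 tick(5): ref=23.0000 raw=[27.6000 27.6000 18.4000 37.0000]
After op 5 tick(5): ref=28.0000 raw=[33.6000 33.6000 22.4000 47.0000]
Drift of clock 1 after op 5: 33.6000 - 28.0000 = 5.6000

Answer: 5.6000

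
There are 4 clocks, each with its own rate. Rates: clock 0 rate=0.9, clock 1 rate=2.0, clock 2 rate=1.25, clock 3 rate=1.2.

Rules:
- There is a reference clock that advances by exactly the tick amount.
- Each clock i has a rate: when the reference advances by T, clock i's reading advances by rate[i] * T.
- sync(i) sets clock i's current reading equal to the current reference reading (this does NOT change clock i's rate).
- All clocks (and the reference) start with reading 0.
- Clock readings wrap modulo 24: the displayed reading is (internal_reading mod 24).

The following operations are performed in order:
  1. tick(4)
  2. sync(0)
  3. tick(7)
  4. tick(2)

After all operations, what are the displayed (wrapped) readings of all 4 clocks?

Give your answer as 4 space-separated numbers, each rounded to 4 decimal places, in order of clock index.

After op 1 tick(4): ref=4.0000 raw=[3.6000 8.0000 5.0000 4.8000]
After op 2 sync(0): ref=4.0000 raw=[4.0000 8.0000 5.0000 4.8000]
After op 3 tick(7): ref=11.0000 raw=[10.3000 22.0000 13.7500 13.2000]
After op 4 tick(2): ref=13.0000 raw=[12.1000 26.0000 16.2500 15.6000]
Wrap final raw readings (mod 24): 12.1000 mod 24 = 12.1000; 26.0000 mod 24 = 2.0000; 16.2500 mod 24 = 16.2500; 15.6000 mod 24 = 15.6000

Answer: 12.1000 2.0000 16.2500 15.6000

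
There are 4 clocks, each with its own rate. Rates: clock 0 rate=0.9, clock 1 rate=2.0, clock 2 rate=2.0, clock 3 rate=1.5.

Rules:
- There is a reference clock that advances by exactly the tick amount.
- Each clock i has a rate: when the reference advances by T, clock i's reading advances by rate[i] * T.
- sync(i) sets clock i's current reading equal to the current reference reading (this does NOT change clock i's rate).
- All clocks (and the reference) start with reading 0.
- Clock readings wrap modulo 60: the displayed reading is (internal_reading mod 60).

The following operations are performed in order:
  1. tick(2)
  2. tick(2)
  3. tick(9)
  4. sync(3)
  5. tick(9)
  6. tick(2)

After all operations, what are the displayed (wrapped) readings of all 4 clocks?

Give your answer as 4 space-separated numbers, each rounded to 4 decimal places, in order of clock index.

Answer: 21.6000 48.0000 48.0000 29.5000

Derivation:
After op 1 tick(2): ref=2.0000 raw=[1.8000 4.0000 4.0000 3.0000]
After op 2 tick(2): ref=4.0000 raw=[3.6000 8.0000 8.0000 6.0000]
After op 3 tick(9): ref=13.0000 raw=[11.7000 26.0000 26.0000 19.5000]
After op 4 sync(3): ref=13.0000 raw=[11.7000 26.0000 26.0000 13.0000]
After op 5 tick(9): ref=22.0000 raw=[19.8000 44.0000 44.0000 26.5000]
After op 6 tick(2): ref=24.0000 raw=[21.6000 48.0000 48.0000 29.5000]
Wrap final raw readings (mod 60): 21.6000 mod 60 = 21.6000; 48.0000 mod 60 = 48.0000; 48.0000 mod 60 = 48.0000; 29.5000 mod 60 = 29.5000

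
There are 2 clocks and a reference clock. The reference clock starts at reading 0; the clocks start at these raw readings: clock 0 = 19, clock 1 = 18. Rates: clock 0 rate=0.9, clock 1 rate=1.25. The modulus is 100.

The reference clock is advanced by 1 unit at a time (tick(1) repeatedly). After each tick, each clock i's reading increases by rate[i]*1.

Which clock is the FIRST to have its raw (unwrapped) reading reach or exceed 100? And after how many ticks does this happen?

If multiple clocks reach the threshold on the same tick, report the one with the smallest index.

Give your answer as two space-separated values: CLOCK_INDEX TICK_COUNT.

clock 0: start=19, rate=0.9, needs 100-19 = 81; ticks = ceil(81/0.9) = ceil(90.0000) = 90; reading at tick 90 = 19 + 0.9*90 = 100.0000
clock 1: start=18, rate=1.25, needs 100-18 = 82; ticks = ceil(82/1.25) = ceil(65.6000) = 66; reading at tick 66 = 18 + 1.25*66 = 100.5000
Minimum tick count = 66; winners = [1]; smallest index = 1

Answer: 1 66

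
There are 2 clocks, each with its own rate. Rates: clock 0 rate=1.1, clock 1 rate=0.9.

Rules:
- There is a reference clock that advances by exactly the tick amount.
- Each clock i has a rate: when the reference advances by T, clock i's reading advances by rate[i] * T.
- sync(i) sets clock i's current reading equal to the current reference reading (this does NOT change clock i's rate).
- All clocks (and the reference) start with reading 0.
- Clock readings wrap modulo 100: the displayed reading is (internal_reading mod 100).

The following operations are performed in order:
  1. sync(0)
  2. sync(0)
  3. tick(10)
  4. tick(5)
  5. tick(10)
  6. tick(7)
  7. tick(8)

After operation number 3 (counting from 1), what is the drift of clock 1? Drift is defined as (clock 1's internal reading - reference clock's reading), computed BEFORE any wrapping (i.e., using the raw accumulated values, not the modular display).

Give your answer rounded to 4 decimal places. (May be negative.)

After op 1 sync(0): ref=0.0000 raw=[0.0000 0.0000]
After op 2 sync(0): ref=0.0000 raw=[0.0000 0.0000]
After op 3 tick(10): ref=10.0000 raw=[11.0000 9.0000]
Drift of clock 1 after op 3: 9.0000 - 10.0000 = -1.0000

Answer: -1.0000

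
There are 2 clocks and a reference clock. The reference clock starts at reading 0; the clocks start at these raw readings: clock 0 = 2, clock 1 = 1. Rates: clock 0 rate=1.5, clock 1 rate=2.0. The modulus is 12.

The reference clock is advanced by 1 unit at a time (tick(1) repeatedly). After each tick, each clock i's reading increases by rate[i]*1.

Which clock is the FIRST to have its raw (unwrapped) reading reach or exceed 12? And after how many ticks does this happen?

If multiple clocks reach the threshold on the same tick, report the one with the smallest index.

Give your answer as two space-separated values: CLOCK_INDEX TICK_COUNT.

Answer: 1 6

Derivation:
clock 0: start=2, rate=1.5, needs 12-2 = 10; ticks = ceil(10/1.5) = ceil(6.6667) = 7; reading at tick 7 = 2 + 1.5*7 = 12.5000
clock 1: start=1, rate=2.0, needs 12-1 = 11; ticks = ceil(11/2.0) = ceil(5.5000) = 6; reading at tick 6 = 1 + 2.0*6 = 13.0000
Minimum tick count = 6; winners = [1]; smallest index = 1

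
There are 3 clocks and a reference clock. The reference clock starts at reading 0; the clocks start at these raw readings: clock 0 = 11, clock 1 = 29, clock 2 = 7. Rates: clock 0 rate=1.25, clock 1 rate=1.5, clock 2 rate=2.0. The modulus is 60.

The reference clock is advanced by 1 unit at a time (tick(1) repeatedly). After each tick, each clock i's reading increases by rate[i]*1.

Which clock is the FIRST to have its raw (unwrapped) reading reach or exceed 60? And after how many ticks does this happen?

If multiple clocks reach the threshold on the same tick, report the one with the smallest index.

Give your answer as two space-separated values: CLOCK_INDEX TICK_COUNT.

clock 0: start=11, rate=1.25, needs 60-11 = 49; ticks = ceil(49/1.25) = ceil(39.2000) = 40; reading at tick 40 = 11 + 1.25*40 = 61.0000
clock 1: start=29, rate=1.5, needs 60-29 = 31; ticks = ceil(31/1.5) = ceil(20.6667) = 21; reading at tick 21 = 29 + 1.5*21 = 60.5000
clock 2: start=7, rate=2.0, needs 60-7 = 53; ticks = ceil(53/2.0) = ceil(26.5000) = 27; reading at tick 27 = 7 + 2.0*27 = 61.0000
Minimum tick count = 21; winners = [1]; smallest index = 1

Answer: 1 21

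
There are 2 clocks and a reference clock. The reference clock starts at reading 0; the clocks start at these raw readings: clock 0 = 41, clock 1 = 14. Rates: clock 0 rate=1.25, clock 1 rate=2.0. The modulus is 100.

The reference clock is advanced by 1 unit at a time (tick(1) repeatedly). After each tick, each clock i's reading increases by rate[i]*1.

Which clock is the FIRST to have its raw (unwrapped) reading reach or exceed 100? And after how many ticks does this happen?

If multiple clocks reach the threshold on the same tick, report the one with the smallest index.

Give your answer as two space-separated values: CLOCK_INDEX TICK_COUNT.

clock 0: start=41, rate=1.25, needs 100-41 = 59; ticks = ceil(59/1.25) = ceil(47.2000) = 48; reading at tick 48 = 41 + 1.25*48 = 101.0000
clock 1: start=14, rate=2.0, needs 100-14 = 86; ticks = ceil(86/2.0) = ceil(43.0000) = 43; reading at tick 43 = 14 + 2.0*43 = 100.0000
Minimum tick count = 43; winners = [1]; smallest index = 1

Answer: 1 43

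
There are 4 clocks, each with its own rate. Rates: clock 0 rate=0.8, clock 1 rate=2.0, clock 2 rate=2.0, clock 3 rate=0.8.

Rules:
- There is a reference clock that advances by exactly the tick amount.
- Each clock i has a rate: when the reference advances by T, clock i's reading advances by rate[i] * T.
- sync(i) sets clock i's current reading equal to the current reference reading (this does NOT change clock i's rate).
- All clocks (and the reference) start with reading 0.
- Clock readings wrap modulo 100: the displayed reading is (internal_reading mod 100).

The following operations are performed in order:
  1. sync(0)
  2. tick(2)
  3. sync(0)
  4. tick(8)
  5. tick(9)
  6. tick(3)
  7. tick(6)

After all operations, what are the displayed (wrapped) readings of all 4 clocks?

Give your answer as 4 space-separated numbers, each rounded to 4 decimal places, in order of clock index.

After op 1 sync(0): ref=0.0000 raw=[0.0000 0.0000 0.0000 0.0000]
After op 2 tick(2): ref=2.0000 raw=[1.6000 4.0000 4.0000 1.6000]
After op 3 sync(0): ref=2.0000 raw=[2.0000 4.0000 4.0000 1.6000]
After op 4 tick(8): ref=10.0000 raw=[8.4000 20.0000 20.0000 8.0000]
After op 5 tick(9): ref=19.0000 raw=[15.6000 38.0000 38.0000 15.2000]
After op 6 tick(3): ref=22.0000 raw=[18.0000 44.0000 44.0000 17.6000]
After op 7 tick(6): ref=28.0000 raw=[22.8000 56.0000 56.0000 22.4000]
Wrap final raw readings (mod 100): 22.8000 mod 100 = 22.8000; 56.0000 mod 100 = 56.0000; 56.0000 mod 100 = 56.0000; 22.4000 mod 100 = 22.4000

Answer: 22.8000 56.0000 56.0000 22.4000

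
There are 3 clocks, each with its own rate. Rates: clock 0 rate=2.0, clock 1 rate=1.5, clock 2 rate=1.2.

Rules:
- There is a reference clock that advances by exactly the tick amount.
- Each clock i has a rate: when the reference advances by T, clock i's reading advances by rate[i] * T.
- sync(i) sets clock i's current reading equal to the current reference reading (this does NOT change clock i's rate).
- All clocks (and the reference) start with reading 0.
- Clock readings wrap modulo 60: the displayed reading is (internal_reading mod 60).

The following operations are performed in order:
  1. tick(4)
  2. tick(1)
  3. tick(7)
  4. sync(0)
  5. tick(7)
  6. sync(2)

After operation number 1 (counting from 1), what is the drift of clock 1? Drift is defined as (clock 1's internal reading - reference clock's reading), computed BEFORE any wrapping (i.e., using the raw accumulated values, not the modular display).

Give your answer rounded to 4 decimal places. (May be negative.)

Answer: 2.0000

Derivation:
After op 1 tick(4): ref=4.0000 raw=[8.0000 6.0000 4.8000]
Drift of clock 1 after op 1: 6.0000 - 4.0000 = 2.0000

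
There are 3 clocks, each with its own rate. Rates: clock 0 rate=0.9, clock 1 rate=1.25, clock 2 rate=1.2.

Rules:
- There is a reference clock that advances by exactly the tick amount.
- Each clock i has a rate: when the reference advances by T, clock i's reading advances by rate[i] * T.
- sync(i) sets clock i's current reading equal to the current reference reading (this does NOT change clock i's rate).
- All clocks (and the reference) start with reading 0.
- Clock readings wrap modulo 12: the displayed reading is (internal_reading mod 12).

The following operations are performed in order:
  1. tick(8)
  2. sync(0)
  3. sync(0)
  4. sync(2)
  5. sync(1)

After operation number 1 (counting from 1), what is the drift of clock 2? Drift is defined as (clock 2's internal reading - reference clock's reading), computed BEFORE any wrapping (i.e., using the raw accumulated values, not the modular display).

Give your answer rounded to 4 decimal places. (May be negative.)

After op 1 tick(8): ref=8.0000 raw=[7.2000 10.0000 9.6000]
Drift of clock 2 after op 1: 9.6000 - 8.0000 = 1.6000

Answer: 1.6000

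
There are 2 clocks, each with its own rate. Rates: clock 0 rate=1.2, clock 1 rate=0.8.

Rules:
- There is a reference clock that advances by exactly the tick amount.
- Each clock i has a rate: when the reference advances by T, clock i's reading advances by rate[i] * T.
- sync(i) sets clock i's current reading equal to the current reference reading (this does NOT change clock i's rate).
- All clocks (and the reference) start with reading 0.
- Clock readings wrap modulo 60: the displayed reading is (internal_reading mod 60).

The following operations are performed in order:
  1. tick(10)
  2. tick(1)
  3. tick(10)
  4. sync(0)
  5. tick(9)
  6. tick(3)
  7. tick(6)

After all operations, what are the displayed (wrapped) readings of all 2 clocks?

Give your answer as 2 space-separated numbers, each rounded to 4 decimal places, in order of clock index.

After op 1 tick(10): ref=10.0000 raw=[12.0000 8.0000]
After op 2 tick(1): ref=11.0000 raw=[13.2000 8.8000]
After op 3 tick(10): ref=21.0000 raw=[25.2000 16.8000]
After op 4 sync(0): ref=21.0000 raw=[21.0000 16.8000]
After op 5 tick(9): ref=30.0000 raw=[31.8000 24.0000]
After op 6 tick(3): ref=33.0000 raw=[35.4000 26.4000]
After op 7 tick(6): ref=39.0000 raw=[42.6000 31.2000]
Wrap final raw readings (mod 60): 42.6000 mod 60 = 42.6000; 31.2000 mod 60 = 31.2000

Answer: 42.6000 31.2000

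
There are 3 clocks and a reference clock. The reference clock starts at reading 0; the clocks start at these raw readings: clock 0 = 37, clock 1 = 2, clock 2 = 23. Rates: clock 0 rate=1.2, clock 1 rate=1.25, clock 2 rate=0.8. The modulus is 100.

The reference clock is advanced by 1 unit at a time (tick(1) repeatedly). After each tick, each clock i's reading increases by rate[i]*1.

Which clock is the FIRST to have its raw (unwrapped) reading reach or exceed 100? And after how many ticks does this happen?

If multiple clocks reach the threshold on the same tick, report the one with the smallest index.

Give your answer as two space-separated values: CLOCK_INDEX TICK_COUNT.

Answer: 0 53

Derivation:
clock 0: start=37, rate=1.2, needs 100-37 = 63; ticks = ceil(63/1.2) = ceil(52.5000) = 53; reading at tick 53 = 37 + 1.2*53 = 100.6000
clock 1: start=2, rate=1.25, needs 100-2 = 98; ticks = ceil(98/1.25) = ceil(78.4000) = 79; reading at tick 79 = 2 + 1.25*79 = 100.7500
clock 2: start=23, rate=0.8, needs 100-23 = 77; ticks = ceil(77/0.8) = ceil(96.2500) = 97; reading at tick 97 = 23 + 0.8*97 = 100.6000
Minimum tick count = 53; winners = [0]; smallest index = 0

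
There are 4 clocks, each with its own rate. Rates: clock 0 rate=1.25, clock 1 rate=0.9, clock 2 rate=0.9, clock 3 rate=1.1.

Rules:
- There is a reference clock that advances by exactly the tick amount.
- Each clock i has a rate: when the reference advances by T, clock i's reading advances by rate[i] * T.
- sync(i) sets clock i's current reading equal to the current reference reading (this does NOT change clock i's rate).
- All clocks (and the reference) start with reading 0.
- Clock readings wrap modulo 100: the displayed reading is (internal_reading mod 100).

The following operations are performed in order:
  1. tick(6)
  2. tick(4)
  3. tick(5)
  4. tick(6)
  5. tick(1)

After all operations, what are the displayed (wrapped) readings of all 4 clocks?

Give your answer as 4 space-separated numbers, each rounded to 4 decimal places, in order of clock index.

After op 1 tick(6): ref=6.0000 raw=[7.5000 5.4000 5.4000 6.6000]
After op 2 tick(4): ref=10.0000 raw=[12.5000 9.0000 9.0000 11.0000]
After op 3 tick(5): ref=15.0000 raw=[18.7500 13.5000 13.5000 16.5000]
After op 4 tick(6): ref=21.0000 raw=[26.2500 18.9000 18.9000 23.1000]
After op 5 tick(1): ref=22.0000 raw=[27.5000 19.8000 19.8000 24.2000]
Wrap final raw readings (mod 100): 27.5000 mod 100 = 27.5000; 19.8000 mod 100 = 19.8000; 19.8000 mod 100 = 19.8000; 24.2000 mod 100 = 24.2000

Answer: 27.5000 19.8000 19.8000 24.2000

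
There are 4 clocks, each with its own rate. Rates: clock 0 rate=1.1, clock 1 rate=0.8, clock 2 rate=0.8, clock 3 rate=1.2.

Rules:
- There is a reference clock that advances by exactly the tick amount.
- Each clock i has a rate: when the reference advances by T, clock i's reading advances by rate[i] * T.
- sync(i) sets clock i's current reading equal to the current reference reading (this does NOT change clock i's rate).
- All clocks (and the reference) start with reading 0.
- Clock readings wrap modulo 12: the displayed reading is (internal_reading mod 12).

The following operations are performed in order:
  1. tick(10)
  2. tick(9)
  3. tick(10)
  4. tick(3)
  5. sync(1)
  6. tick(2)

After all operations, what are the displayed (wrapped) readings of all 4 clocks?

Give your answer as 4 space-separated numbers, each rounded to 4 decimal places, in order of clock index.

After op 1 tick(10): ref=10.0000 raw=[11.0000 8.0000 8.0000 12.0000]
After op 2 tick(9): ref=19.0000 raw=[20.9000 15.2000 15.2000 22.8000]
After op 3 tick(10): ref=29.0000 raw=[31.9000 23.2000 23.2000 34.8000]
After op 4 tick(3): ref=32.0000 raw=[35.2000 25.6000 25.6000 38.4000]
After op 5 sync(1): ref=32.0000 raw=[35.2000 32.0000 25.6000 38.4000]
After op 6 tick(2): ref=34.0000 raw=[37.4000 33.6000 27.2000 40.8000]
Wrap final raw readings (mod 12): 37.4000 mod 12 = 1.4000; 33.6000 mod 12 = 9.6000; 27.2000 mod 12 = 3.2000; 40.8000 mod 12 = 4.8000

Answer: 1.4000 9.6000 3.2000 4.8000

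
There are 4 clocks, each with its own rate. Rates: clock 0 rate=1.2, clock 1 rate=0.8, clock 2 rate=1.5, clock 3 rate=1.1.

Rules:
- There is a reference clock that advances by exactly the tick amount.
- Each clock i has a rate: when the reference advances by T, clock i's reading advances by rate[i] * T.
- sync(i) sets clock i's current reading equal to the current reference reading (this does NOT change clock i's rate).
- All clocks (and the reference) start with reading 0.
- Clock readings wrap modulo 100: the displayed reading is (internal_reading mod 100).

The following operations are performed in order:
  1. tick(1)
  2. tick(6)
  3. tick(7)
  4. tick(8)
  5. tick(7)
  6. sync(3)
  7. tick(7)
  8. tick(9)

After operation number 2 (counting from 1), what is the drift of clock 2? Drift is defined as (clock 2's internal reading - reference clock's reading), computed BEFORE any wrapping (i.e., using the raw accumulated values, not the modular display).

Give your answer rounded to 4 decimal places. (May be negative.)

After op 1 tick(1): ref=1.0000 raw=[1.2000 0.8000 1.5000 1.1000]
After op 2 tick(6): ref=7.0000 raw=[8.4000 5.6000 10.5000 7.7000]
Drift of clock 2 after op 2: 10.5000 - 7.0000 = 3.5000

Answer: 3.5000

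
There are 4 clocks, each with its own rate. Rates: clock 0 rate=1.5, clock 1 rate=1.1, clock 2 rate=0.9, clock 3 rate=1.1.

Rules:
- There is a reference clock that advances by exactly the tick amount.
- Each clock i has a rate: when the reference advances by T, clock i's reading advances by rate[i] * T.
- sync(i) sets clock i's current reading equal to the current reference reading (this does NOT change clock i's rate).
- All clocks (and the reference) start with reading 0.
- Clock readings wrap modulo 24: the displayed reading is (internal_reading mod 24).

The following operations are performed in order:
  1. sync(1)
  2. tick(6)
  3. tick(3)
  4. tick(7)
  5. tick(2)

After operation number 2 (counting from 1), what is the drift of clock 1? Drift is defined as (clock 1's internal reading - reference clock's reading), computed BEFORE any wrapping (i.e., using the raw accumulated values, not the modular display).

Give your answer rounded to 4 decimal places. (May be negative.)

After op 1 sync(1): ref=0.0000 raw=[0.0000 0.0000 0.0000 0.0000]
After op 2 tick(6): ref=6.0000 raw=[9.0000 6.6000 5.4000 6.6000]
Drift of clock 1 after op 2: 6.6000 - 6.0000 = 0.6000

Answer: 0.6000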